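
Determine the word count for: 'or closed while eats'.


Counting words by splitting on spaces:
  Word 1: 'or'
  Word 2: 'closed'
  Word 3: 'while'
  Word 4: 'eats'
Total words: 4

4


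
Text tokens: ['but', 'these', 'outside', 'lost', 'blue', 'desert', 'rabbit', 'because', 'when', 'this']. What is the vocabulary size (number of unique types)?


Listing all tokens and tracking unique types:
  Token 1: 'but' -> NEW (unique so far: 1)
  Token 2: 'these' -> NEW (unique so far: 2)
  Token 3: 'outside' -> NEW (unique so far: 3)
  Token 4: 'lost' -> NEW (unique so far: 4)
  Token 5: 'blue' -> NEW (unique so far: 5)
  Token 6: 'desert' -> NEW (unique so far: 6)
  Token 7: 'rabbit' -> NEW (unique so far: 7)
  Token 8: 'because' -> NEW (unique so far: 8)
  Token 9: 'when' -> NEW (unique so far: 9)
  Token 10: 'this' -> NEW (unique so far: 10)
Unique types: ('because', 'blue', 'but', 'desert', 'lost', 'outside', 'rabbit', 'these', 'this', 'when')
Vocabulary size: 10

10


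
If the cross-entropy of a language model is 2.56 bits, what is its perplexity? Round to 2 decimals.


Perplexity formula: PP = 2^H
H = 2.56
PP = 2^2.56
Decompose: 2^2.56 = 2^2 * 2^0.56
2^2 = 4, 2^0.56 ~ 1.4742692
PP ~ 4 * 1.4742692 = 5.8970768
Rounded to 2 decimals: 5.90

5.90


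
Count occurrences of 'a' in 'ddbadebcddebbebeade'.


Scanning 'ddbadebcddebbebeade' for 'a':
  Position 3: 'a' -> MATCH (count: 1)
  Position 16: 'a' -> MATCH (count: 2)
Total occurrences of 'a': 2

2


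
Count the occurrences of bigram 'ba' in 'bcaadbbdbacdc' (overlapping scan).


Scanning 'bcaadbbdbacdc' for bigram 'ba':
  Position 0: 'bc' -> no
  Position 1: 'ca' -> no
  Position 2: 'aa' -> no
  Position 3: 'ad' -> no
  Position 4: 'db' -> no
  Position 5: 'bb' -> no
  Position 6: 'bd' -> no
  Position 7: 'db' -> no
  Position 8: 'ba' -> MATCH
  Position 9: 'ac' -> no
  Position 10: 'cd' -> no
  Position 11: 'dc' -> no
Total matches: 1

1


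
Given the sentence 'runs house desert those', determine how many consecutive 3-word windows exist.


Word trigrams from [4] words:
  Trigram 1: (runs house desert)
  Trigram 2: (house desert those)
Total word trigrams: 4 - 2 = 2

2


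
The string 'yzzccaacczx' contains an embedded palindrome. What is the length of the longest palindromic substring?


Scanning 'yzzccaacczx' for palindromic substrings.
Substring at positions 2-9: 'zccaaccz'.
Check: reverse('zccaaccz') = 'zccaaccz' -> palindrome confirmed.
Neighbouring characters ('z' / 'x') break symmetry, so it cannot extend further.
No longer palindromic substring exists; longest length = 8

8


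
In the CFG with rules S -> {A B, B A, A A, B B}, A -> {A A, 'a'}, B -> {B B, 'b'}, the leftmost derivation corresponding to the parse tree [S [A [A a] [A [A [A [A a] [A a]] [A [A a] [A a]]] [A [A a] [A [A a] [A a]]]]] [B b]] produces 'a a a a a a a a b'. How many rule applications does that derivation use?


Every bracketed nonterminal node [X ...] in the tree is produced by exactly one rule application.
Reading the tree off as a leftmost derivation:
  Step 1: S  =>  A B   (applied S -> A B)
  Step 2: A B  =>  A A B   (applied A -> A A)
  Step 3: A A B  =>  a A B   (applied A -> a)
  Step 4: a A B  =>  a A A B   (applied A -> A A)
  Step 5: a A A B  =>  a A A A B   (applied A -> A A)
  Step 6: a A A A B  =>  a A A A A B   (applied A -> A A)
  Step 7: a A A A A B  =>  a a A A A B   (applied A -> a)
  Step 8: a a A A A B  =>  a a a A A B   (applied A -> a)
  Step 9: a a a A A B  =>  a a a A A A B   (applied A -> A A)
  Step 10: a a a A A A B  =>  a a a a A A B   (applied A -> a)
  Step 11: a a a a A A B  =>  a a a a a A B   (applied A -> a)
  Step 12: a a a a a A B  =>  a a a a a A A B   (applied A -> A A)
  Step 13: a a a a a A A B  =>  a a a a a a A B   (applied A -> a)
  Step 14: a a a a a a A B  =>  a a a a a a A A B   (applied A -> A A)
  Step 15: a a a a a a A A B  =>  a a a a a a a A B   (applied A -> a)
  Step 16: a a a a a a a A B  =>  a a a a a a a a B   (applied A -> a)
  Step 17: a a a a a a a a B  =>  a a a a a a a a b   (applied B -> b)
Final yield: a a a a a a a a b
Total rewrite steps: 17

17


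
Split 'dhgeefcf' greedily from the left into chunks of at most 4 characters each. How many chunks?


'dhgeefcf' has 8 characters.
Chunking with max size 4:
  Chunk 1: 'dhge' (positions 0-3)
  Chunk 2: 'efcf' (positions 4-7)
Total chunks: ceil(8 / 4) = 2

2


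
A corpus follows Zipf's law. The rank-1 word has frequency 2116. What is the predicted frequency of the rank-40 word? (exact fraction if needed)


Zipf's law: freq(rank) = f1 / rank
f1 = 2116, rank = 40
freq = 2116 / 40
GCD(2116, 40) = 4
Simplified: 529/10

529/10


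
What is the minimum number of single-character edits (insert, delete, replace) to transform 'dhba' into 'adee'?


Building DP table for s1='dhba' (len 4) and s2='adee' (len 4):
       a  d  e  e
    0  1  2  3  4
  d 1  1  1  2  3
  h 2  2  2  2  3
  b 3  3  3  3  3
  a 4  3  4  4  4
Edit distance = dp[4][4] = 4

4


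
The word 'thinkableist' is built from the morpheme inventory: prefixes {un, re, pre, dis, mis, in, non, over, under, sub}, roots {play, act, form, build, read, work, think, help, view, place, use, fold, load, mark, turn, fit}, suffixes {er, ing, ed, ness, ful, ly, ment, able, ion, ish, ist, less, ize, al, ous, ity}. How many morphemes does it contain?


Segmenting 'thinkableist' against the inventory:
  'think' -> root (morpheme 1)
  'able' -> suffix (morpheme 2)
  'ist' -> suffix (morpheme 3)
Total morphemes: 3

3


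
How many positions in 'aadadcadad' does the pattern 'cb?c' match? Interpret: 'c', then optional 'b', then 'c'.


Pattern: cb?c means 'c', then optional 'b', then 'c'.
Scanning 'aadadcadad' position-by-position:
  Pos 0: window 'aad' -> no
  Pos 1: window 'ada' -> no
  Pos 2: window 'dad' -> no
  Pos 3: window 'adc' -> no
  Pos 4: window 'dca' -> no
  Pos 5: window 'cad' -> no
  Pos 6: window 'ada' -> no
  Pos 7: window 'dad' -> no
  Pos 8: window 'ad' -> no
  Pos 9: window 'd' -> no
Total matches: 0

0


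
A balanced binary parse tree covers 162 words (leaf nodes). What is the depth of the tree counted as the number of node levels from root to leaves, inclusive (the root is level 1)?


In a balanced binary tree with n leaves the deepest leaf is ceil(log2(n)) edges below the root,
so counting node levels inclusive of root and leaves gives ceil(log2(n)) + 1 levels.
log2(162) = 7.3399
ceil(7.3399) = 8
levels = 8 + 1 = 9

9


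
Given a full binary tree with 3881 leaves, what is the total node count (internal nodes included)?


Leaf nodes (terminals): 3881
Internal nodes = n - 1 = 3881 - 1 = 3880
Total = leaves + internal = 3881 + 3880 = 7761

7761


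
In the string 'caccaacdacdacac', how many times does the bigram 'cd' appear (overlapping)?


Scanning 'caccaacdacdacac' for bigram 'cd':
  Position 0: 'ca' -> no
  Position 1: 'ac' -> no
  Position 2: 'cc' -> no
  Position 3: 'ca' -> no
  Position 4: 'aa' -> no
  Position 5: 'ac' -> no
  Position 6: 'cd' -> MATCH
  Position 7: 'da' -> no
  Position 8: 'ac' -> no
  Position 9: 'cd' -> MATCH
  Position 10: 'da' -> no
  Position 11: 'ac' -> no
  Position 12: 'ca' -> no
  Position 13: 'ac' -> no
Total matches: 2

2


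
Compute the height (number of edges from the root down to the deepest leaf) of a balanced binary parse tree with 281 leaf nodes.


In a balanced binary tree with n leaves the deepest leaf is ceil(log2(n)) edges below the root.
log2(281) = 8.1344
ceil(8.1344) = 9
height (edges) = 9

9


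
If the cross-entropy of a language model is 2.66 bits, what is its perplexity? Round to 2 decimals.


Perplexity formula: PP = 2^H
H = 2.66
PP = 2^2.66
Decompose: 2^2.66 = 2^2 * 2^0.66
2^2 = 4, 2^0.66 ~ 1.5800826
PP ~ 4 * 1.5800826 = 6.3203304
Rounded to 2 decimals: 6.32

6.32


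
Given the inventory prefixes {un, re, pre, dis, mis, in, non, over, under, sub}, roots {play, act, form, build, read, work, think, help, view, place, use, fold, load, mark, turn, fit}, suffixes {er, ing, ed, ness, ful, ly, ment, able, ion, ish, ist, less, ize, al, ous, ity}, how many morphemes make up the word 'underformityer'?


Segmenting 'underformityer' against the inventory:
  'under' -> prefix (morpheme 1)
  'form' -> root (morpheme 2)
  'ity' -> suffix (morpheme 3)
  'er' -> suffix (morpheme 4)
Total morphemes: 4

4


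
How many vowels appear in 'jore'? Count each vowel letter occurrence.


Scanning each character of 'jore':
  Position 1: 'j' -> consonant (running count: 0)
  Position 2: 'o' -> vowel (running count: 1)
  Position 3: 'r' -> consonant (running count: 1)
  Position 4: 'e' -> vowel (running count: 2)
Total vowels: 2

2


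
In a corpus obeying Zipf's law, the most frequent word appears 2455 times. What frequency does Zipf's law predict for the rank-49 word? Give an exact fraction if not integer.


Zipf's law: freq(rank) = f1 / rank
f1 = 2455, rank = 49
freq = 2455 / 49
GCD(2455, 49) = 1
Simplified: 2455/49

2455/49


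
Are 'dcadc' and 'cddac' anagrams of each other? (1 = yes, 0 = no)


Sort characters of 'dcadc': 'accdd'
Sort characters of 'cddac': 'accdd'
Sorted forms match -> they ARE anagrams
Result: 1

1


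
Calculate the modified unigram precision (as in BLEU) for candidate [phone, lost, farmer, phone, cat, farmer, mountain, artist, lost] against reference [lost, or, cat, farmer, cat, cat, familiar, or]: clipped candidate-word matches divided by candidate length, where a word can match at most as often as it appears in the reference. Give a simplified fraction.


Reference word counts: {'cat': 3, 'familiar': 1, 'farmer': 1, 'lost': 1, 'or': 2}
Checking each candidate word (with clipping):
  'phone' -> not in reference -> no match (matches: 0)
  'lost' -> in reference (ref count 1, used 1/1) -> match (matches: 1)
  'farmer' -> in reference (ref count 1, used 1/1) -> match (matches: 2)
  'phone' -> not in reference -> no match (matches: 2)
  'cat' -> in reference (ref count 3, used 1/3) -> match (matches: 3)
  'farmer' -> ref count 1 already used up (1/1) -> clipped, no match (matches: 3)
  'mountain' -> not in reference -> no match (matches: 3)
  'artist' -> not in reference -> no match (matches: 3)
  'lost' -> ref count 1 already used up (1/1) -> clipped, no match (matches: 3)
Clipped matches: 3, Candidate length: 9
Precision = 3/9 = 1/3

1/3


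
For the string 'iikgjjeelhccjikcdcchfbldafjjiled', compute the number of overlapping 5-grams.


String 'iikgjjeelhccjikcdcchfbldafjjiled' has length L = 32.
Number of overlapping n-grams = L - n + 1
Substituting: 32 - 5 + 1 = 28

28


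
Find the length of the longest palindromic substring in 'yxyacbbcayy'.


Scanning 'yxyacbbcayy' for palindromic substrings.
Substring at positions 2-9: 'yacbbcay'.
Check: reverse('yacbbcay') = 'yacbbcay' -> palindrome confirmed.
Neighbouring characters ('x' / 'y') break symmetry, so it cannot extend further.
No longer palindromic substring exists; longest length = 8

8


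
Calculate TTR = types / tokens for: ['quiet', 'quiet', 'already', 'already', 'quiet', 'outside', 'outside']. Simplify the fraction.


Tokens: 7
Unique types: ('already', 'outside', 'quiet') = 3
TTR = 3/7
Already in lowest terms.

3/7


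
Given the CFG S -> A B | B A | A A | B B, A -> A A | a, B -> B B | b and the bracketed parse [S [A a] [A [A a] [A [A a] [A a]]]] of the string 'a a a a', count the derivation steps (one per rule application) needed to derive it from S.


Every bracketed nonterminal node [X ...] in the tree is produced by exactly one rule application.
Reading the tree off as a leftmost derivation:
  Step 1: S  =>  A A   (applied S -> A A)
  Step 2: A A  =>  a A   (applied A -> a)
  Step 3: a A  =>  a A A   (applied A -> A A)
  Step 4: a A A  =>  a a A   (applied A -> a)
  Step 5: a a A  =>  a a A A   (applied A -> A A)
  Step 6: a a A A  =>  a a a A   (applied A -> a)
  Step 7: a a a A  =>  a a a a   (applied A -> a)
Final yield: a a a a
Total rewrite steps: 7

7


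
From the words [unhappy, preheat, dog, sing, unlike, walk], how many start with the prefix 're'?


Checking each word for prefix 're':
  'unhappy' -> no (count: 0)
  'preheat' -> no (count: 0)
  'dog' -> no (count: 0)
  'sing' -> no (count: 0)
  'unlike' -> no (count: 0)
  'walk' -> no (count: 0)
Total with prefix 're': 0

0


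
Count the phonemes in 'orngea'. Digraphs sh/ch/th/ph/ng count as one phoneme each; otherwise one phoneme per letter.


Parsing 'orngea' greedily, digraphs first:
  'o' -> vowel phoneme (phonemes so far: 1)
  'r' -> consonant phoneme (phonemes so far: 2)
  'ng' -> digraph (1 consonant phoneme) (phonemes so far: 3)
  'e' -> vowel phoneme (phonemes so far: 4)
  'a' -> vowel phoneme (phonemes so far: 5)
Total phonemes: 5

5


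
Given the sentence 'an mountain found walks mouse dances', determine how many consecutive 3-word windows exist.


Word trigrams from [6] words:
  Trigram 1: (an mountain found)
  Trigram 2: (mountain found walks)
  Trigram 3: (found walks mouse)
  Trigram 4: (walks mouse dances)
Total word trigrams: 6 - 2 = 4

4


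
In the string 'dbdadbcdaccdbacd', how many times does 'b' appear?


Scanning 'dbdadbcdaccdbacd' for 'b':
  Position 1: 'b' -> MATCH (count: 1)
  Position 5: 'b' -> MATCH (count: 2)
  Position 12: 'b' -> MATCH (count: 3)
Total occurrences of 'b': 3

3


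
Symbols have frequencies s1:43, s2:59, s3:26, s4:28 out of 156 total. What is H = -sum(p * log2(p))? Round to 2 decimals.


Computing entropy H = -sum(p_i * log2(p_i)):
  s1: p = 43/156 = 0.2756, -p*log2(p) = 0.5125
  s2: p = 59/156 = 0.3782, -p*log2(p) = 0.5305
  s3: p = 26/156 = 0.1667, -p*log2(p) = 0.4308
  s4: p = 28/156 = 0.1795, -p*log2(p) = 0.4448
H = sum of terms = 1.9186
Rounded to 2 decimals: 1.92

1.92


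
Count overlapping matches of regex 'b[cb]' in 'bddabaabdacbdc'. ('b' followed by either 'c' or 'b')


Pattern: b[cb] means 'b' followed by either 'c' or 'b'.
Scanning 'bddabaabdacbdc' position-by-position:
  Pos 0: window 'bd' -> no
  Pos 1: window 'dd' -> no
  Pos 2: window 'da' -> no
  Pos 3: window 'ab' -> no
  Pos 4: window 'ba' -> no
  Pos 5: window 'aa' -> no
  Pos 6: window 'ab' -> no
  Pos 7: window 'bd' -> no
  Pos 8: window 'da' -> no
  Pos 9: window 'ac' -> no
  Pos 10: window 'cb' -> no
  Pos 11: window 'bd' -> no
  Pos 12: window 'dc' -> no
  Pos 13: window 'c' -> no
Total matches: 0

0


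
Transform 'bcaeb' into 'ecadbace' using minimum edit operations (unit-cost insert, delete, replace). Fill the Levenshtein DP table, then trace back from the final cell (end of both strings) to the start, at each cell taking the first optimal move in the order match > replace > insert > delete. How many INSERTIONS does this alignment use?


Edit distance = 5. Backtracking from cell (5, 8) with preference match > replace > insert > delete,
then listing the resulting alignment 'bcaeb' -> 'ecadbace' left to right:
  Step 1: replace b->e
  Step 2: keep 'c'
  Step 3: keep 'a'
  Step 4: replace e->d
  Step 5: keep 'b'
  Step 6: insert 'a' [insertion #1]
  Step 7: insert 'c' [insertion #2]
  Step 8: insert 'e' [insertion #3]
Total insertions: 3

3


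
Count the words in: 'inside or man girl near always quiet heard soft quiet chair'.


Counting words by splitting on spaces:
  Word 1: 'inside'
  Word 2: 'or'
  Word 3: 'man'
  Word 4: 'girl'
  Word 5: 'near'
  Word 6: 'always'
  Word 7: 'quiet'
  Word 8: 'heard'
  Word 9: 'soft'
  Word 10: 'quiet'
  Word 11: 'chair'
Total words: 11

11


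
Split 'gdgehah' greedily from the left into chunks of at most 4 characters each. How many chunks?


'gdgehah' has 7 characters.
Chunking with max size 4:
  Chunk 1: 'gdge' (positions 0-3)
  Chunk 2: 'hah' (positions 4-6)
Total chunks: ceil(7 / 4) = 2

2


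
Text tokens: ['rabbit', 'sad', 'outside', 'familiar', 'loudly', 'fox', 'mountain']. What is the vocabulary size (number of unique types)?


Listing all tokens and tracking unique types:
  Token 1: 'rabbit' -> NEW (unique so far: 1)
  Token 2: 'sad' -> NEW (unique so far: 2)
  Token 3: 'outside' -> NEW (unique so far: 3)
  Token 4: 'familiar' -> NEW (unique so far: 4)
  Token 5: 'loudly' -> NEW (unique so far: 5)
  Token 6: 'fox' -> NEW (unique so far: 6)
  Token 7: 'mountain' -> NEW (unique so far: 7)
Unique types: ('familiar', 'fox', 'loudly', 'mountain', 'outside', 'rabbit', 'sad')
Vocabulary size: 7

7


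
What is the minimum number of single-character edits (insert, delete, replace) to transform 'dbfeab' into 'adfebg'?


Building DP table for s1='dbfeab' (len 6) and s2='adfebg' (len 6):
       a  d  f  e  b  g
    0  1  2  3  4  5  6
  d 1  1  1  2  3  4  5
  b 2  2  2  2  3  3  4
  f 3  3  3  2  3  4  4
  e 4  4  4  3  2  3  4
  a 5  4  5  4  3  3  4
  b 6  5  5  5  4  3  4
Edit distance = dp[6][6] = 4

4


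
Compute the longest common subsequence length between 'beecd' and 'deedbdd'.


DP table for LCS of 'beecd' and 'deedbdd':
       d  e  e  d  b  d  d
    0  0  0  0  0  0  0  0
  b 0  0  0  0  0  1  1  1
  e 0  0  1  1  1  1  1  1
  e 0  0  1  2  2  2  2  2
  c 0  0  1  2  2  2  2  2
  d 0  1  1  2  3  3  3  3
LCS: 'eed'
LCS length = 3

3


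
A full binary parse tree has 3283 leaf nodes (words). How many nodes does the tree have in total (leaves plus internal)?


Leaf nodes (terminals): 3283
Internal nodes = n - 1 = 3283 - 1 = 3282
Total = leaves + internal = 3283 + 3282 = 6565

6565


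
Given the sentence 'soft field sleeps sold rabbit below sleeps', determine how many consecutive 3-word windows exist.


Word trigrams from [7] words:
  Trigram 1: (soft field sleeps)
  Trigram 2: (field sleeps sold)
  Trigram 3: (sleeps sold rabbit)
  Trigram 4: (sold rabbit below)
  Trigram 5: (rabbit below sleeps)
Total word trigrams: 7 - 2 = 5

5


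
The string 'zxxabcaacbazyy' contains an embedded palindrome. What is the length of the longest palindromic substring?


Scanning 'zxxabcaacbazyy' for palindromic substrings.
Substring at positions 3-10: 'abcaacba'.
Check: reverse('abcaacba') = 'abcaacba' -> palindrome confirmed.
Neighbouring characters ('x' / 'z') break symmetry, so it cannot extend further.
No longer palindromic substring exists; longest length = 8

8


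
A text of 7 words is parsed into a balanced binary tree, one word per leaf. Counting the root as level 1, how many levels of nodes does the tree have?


In a balanced binary tree with n leaves the deepest leaf is ceil(log2(n)) edges below the root,
so counting node levels inclusive of root and leaves gives ceil(log2(n)) + 1 levels.
log2(7) = 2.8074
ceil(2.8074) = 3
levels = 3 + 1 = 4

4


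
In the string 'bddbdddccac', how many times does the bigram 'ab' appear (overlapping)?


Scanning 'bddbdddccac' for bigram 'ab':
  Position 0: 'bd' -> no
  Position 1: 'dd' -> no
  Position 2: 'db' -> no
  Position 3: 'bd' -> no
  Position 4: 'dd' -> no
  Position 5: 'dd' -> no
  Position 6: 'dc' -> no
  Position 7: 'cc' -> no
  Position 8: 'ca' -> no
  Position 9: 'ac' -> no
Total matches: 0

0


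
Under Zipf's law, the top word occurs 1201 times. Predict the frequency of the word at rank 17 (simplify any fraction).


Zipf's law: freq(rank) = f1 / rank
f1 = 1201, rank = 17
freq = 1201 / 17
GCD(1201, 17) = 1
Simplified: 1201/17

1201/17


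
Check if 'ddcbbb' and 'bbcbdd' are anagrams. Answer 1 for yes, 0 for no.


Sort characters of 'ddcbbb': 'bbbcdd'
Sort characters of 'bbcbdd': 'bbbcdd'
Sorted forms match -> they ARE anagrams
Result: 1

1


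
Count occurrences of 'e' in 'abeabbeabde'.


Scanning 'abeabbeabde' for 'e':
  Position 2: 'e' -> MATCH (count: 1)
  Position 6: 'e' -> MATCH (count: 2)
  Position 10: 'e' -> MATCH (count: 3)
Total occurrences of 'e': 3

3


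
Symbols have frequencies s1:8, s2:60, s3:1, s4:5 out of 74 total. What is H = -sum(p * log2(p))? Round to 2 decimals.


Computing entropy H = -sum(p_i * log2(p_i)):
  s1: p = 8/74 = 0.1081, -p*log2(p) = 0.3470
  s2: p = 60/74 = 0.8108, -p*log2(p) = 0.2453
  s3: p = 1/74 = 0.0135, -p*log2(p) = 0.0839
  s4: p = 5/74 = 0.0676, -p*log2(p) = 0.2627
H = sum of terms = 0.9389
Rounded to 2 decimals: 0.94

0.94


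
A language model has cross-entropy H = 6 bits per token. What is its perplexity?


Perplexity formula: PP = 2^H
H = 6
PP = 2^6
Steps: 2^1 = 2, 2^2 = 4, 2^3 = 8, 2^4 = 16, 2^5 = 32, 2^6 = 64
PP = 64

64


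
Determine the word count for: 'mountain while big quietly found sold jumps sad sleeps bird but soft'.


Counting words by splitting on spaces:
  Word 1: 'mountain'
  Word 2: 'while'
  Word 3: 'big'
  Word 4: 'quietly'
  Word 5: 'found'
  Word 6: 'sold'
  Word 7: 'jumps'
  Word 8: 'sad'
  Word 9: 'sleeps'
  Word 10: 'bird'
  Word 11: 'but'
  Word 12: 'soft'
Total words: 12

12


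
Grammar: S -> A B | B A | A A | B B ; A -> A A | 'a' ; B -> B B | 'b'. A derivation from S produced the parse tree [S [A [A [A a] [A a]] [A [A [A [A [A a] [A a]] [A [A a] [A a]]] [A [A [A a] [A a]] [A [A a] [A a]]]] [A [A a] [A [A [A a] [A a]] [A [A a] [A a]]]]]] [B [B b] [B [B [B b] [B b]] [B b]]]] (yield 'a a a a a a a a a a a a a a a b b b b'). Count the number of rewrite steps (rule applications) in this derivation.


Every bracketed nonterminal node [X ...] in the tree is produced by exactly one rule application.
Reading the tree off as a leftmost derivation:
  Step 1: S  =>  A B   (applied S -> A B)
  Step 2: A B  =>  A A B   (applied A -> A A)
  Step 3: A A B  =>  A A A B   (applied A -> A A)
  Step 4: A A A B  =>  a A A B   (applied A -> a)
  Step 5: a A A B  =>  a a A B   (applied A -> a)
  Step 6: a a A B  =>  a a A A B   (applied A -> A A)
  Step 7: a a A A B  =>  a a A A A B   (applied A -> A A)
  Step 8: a a A A A B  =>  a a A A A A B   (applied A -> A A)
  Step 9: a a A A A A B  =>  a a A A A A A B   (applied A -> A A)
  Step 10: a a A A A A A B  =>  a a a A A A A B   (applied A -> a)
  Step 11: a a a A A A A B  =>  a a a a A A A B   (applied A -> a)
  Step 12: a a a a A A A B  =>  a a a a A A A A B   (applied A -> A A)
  Step 13: a a a a A A A A B  =>  a a a a a A A A B   (applied A -> a)
  Step 14: a a a a a A A A B  =>  a a a a a a A A B   (applied A -> a)
  Step 15: a a a a a a A A B  =>  a a a a a a A A A B   (applied A -> A A)
  Step 16: a a a a a a A A A B  =>  a a a a a a A A A A B   (applied A -> A A)
  Step 17: a a a a a a A A A A B  =>  a a a a a a a A A A B   (applied A -> a)
  Step 18: a a a a a a a A A A B  =>  a a a a a a a a A A B   (applied A -> a)
  Step 19: a a a a a a a a A A B  =>  a a a a a a a a A A A B   (applied A -> A A)
  Step 20: a a a a a a a a A A A B  =>  a a a a a a a a a A A B   (applied A -> a)
  Step 21: a a a a a a a a a A A B  =>  a a a a a a a a a a A B   (applied A -> a)
  Step 22: a a a a a a a a a a A B  =>  a a a a a a a a a a A A B   (applied A -> A A)
  Step 23: a a a a a a a a a a A A B  =>  a a a a a a a a a a a A B   (applied A -> a)
  Step 24: a a a a a a a a a a a A B  =>  a a a a a a a a a a a A A B   (applied A -> A A)
  Step 25: a a a a a a a a a a a A A B  =>  a a a a a a a a a a a A A A B   (applied A -> A A)
  Step 26: a a a a a a a a a a a A A A B  =>  a a a a a a a a a a a a A A B   (applied A -> a)
  Step 27: a a a a a a a a a a a a A A B  =>  a a a a a a a a a a a a a A B   (applied A -> a)
  Step 28: a a a a a a a a a a a a a A B  =>  a a a a a a a a a a a a a A A B   (applied A -> A A)
  Step 29: a a a a a a a a a a a a a A A B  =>  a a a a a a a a a a a a a a A B   (applied A -> a)
  Step 30: a a a a a a a a a a a a a a A B  =>  a a a a a a a a a a a a a a a B   (applied A -> a)
  Step 31: a a a a a a a a a a a a a a a B  =>  a a a a a a a a a a a a a a a B B   (applied B -> B B)
  Step 32: a a a a a a a a a a a a a a a B B  =>  a a a a a a a a a a a a a a a b B   (applied B -> b)
  Step 33: a a a a a a a a a a a a a a a b B  =>  a a a a a a a a a a a a a a a b B B   (applied B -> B B)
  Step 34: a a a a a a a a a a a a a a a b B B  =>  a a a a a a a a a a a a a a a b B B B   (applied B -> B B)
  Step 35: a a a a a a a a a a a a a a a b B B B  =>  a a a a a a a a a a a a a a a b b B B   (applied B -> b)
  Step 36: a a a a a a a a a a a a a a a b b B B  =>  a a a a a a a a a a a a a a a b b b B   (applied B -> b)
  Step 37: a a a a a a a a a a a a a a a b b b B  =>  a a a a a a a a a a a a a a a b b b b   (applied B -> b)
Final yield: a a a a a a a a a a a a a a a b b b b
Total rewrite steps: 37

37


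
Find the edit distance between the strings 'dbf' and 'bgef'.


Building DP table for s1='dbf' (len 3) and s2='bgef' (len 4):
       b  g  e  f
    0  1  2  3  4
  d 1  1  2  3  4
  b 2  1  2  3  4
  f 3  2  2  3  3
Edit distance = dp[3][4] = 3

3


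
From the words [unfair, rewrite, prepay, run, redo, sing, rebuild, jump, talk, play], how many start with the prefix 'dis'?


Checking each word for prefix 'dis':
  'unfair' -> no (count: 0)
  'rewrite' -> no (count: 0)
  'prepay' -> no (count: 0)
  'run' -> no (count: 0)
  'redo' -> no (count: 0)
  'sing' -> no (count: 0)
  'rebuild' -> no (count: 0)
  'jump' -> no (count: 0)
  'talk' -> no (count: 0)
  'play' -> no (count: 0)
Total with prefix 'dis': 0

0


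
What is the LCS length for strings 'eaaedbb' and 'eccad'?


DP table for LCS of 'eaaedbb' and 'eccad':
       e  c  c  a  d
    0  0  0  0  0  0
  e 0  1  1  1  1  1
  a 0  1  1  1  2  2
  a 0  1  1  1  2  2
  e 0  1  1  1  2  2
  d 0  1  1  1  2  3
  b 0  1  1  1  2  3
  b 0  1  1  1  2  3
LCS: 'ead'
LCS length = 3

3


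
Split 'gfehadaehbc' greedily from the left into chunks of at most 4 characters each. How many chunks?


'gfehadaehbc' has 11 characters.
Chunking with max size 4:
  Chunk 1: 'gfeh' (positions 0-3)
  Chunk 2: 'adae' (positions 4-7)
  Chunk 3: 'hbc' (positions 8-10)
Total chunks: ceil(11 / 4) = 3

3


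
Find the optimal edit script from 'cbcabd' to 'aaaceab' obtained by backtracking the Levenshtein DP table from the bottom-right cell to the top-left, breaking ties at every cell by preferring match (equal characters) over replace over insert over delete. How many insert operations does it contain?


Edit distance = 5. Backtracking from cell (6, 7) with preference match > replace > insert > delete,
then listing the resulting alignment 'cbcabd' -> 'aaaceab' left to right:
  Step 1: insert 'a' [insertion #1]
  Step 2: replace c->a
  Step 3: replace b->a
  Step 4: keep 'c'
  Step 5: insert 'e' [insertion #2]
  Step 6: keep 'a'
  Step 7: keep 'b'
  Step 8: delete 'd'
Total insertions: 2

2


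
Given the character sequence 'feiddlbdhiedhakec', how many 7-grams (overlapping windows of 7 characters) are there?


String 'feiddlbdhiedhakec' has length L = 17.
Number of overlapping n-grams = L - n + 1
Substituting: 17 - 7 + 1 = 11

11


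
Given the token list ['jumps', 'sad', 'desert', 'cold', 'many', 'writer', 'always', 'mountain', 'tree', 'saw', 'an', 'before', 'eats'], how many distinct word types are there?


Listing all tokens and tracking unique types:
  Token 1: 'jumps' -> NEW (unique so far: 1)
  Token 2: 'sad' -> NEW (unique so far: 2)
  Token 3: 'desert' -> NEW (unique so far: 3)
  Token 4: 'cold' -> NEW (unique so far: 4)
  Token 5: 'many' -> NEW (unique so far: 5)
  Token 6: 'writer' -> NEW (unique so far: 6)
  Token 7: 'always' -> NEW (unique so far: 7)
  Token 8: 'mountain' -> NEW (unique so far: 8)
  Token 9: 'tree' -> NEW (unique so far: 9)
  Token 10: 'saw' -> NEW (unique so far: 10)
  Token 11: 'an' -> NEW (unique so far: 11)
  Token 12: 'before' -> NEW (unique so far: 12)
  Token 13: 'eats' -> NEW (unique so far: 13)
Unique types: ('always', 'an', 'before', 'cold', 'desert', 'eats', 'jumps', 'many', 'mountain', 'sad', 'saw', 'tree', 'writer')
Vocabulary size: 13

13


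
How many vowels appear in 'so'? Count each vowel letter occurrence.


Scanning each character of 'so':
  Position 1: 's' -> consonant (running count: 0)
  Position 2: 'o' -> vowel (running count: 1)
Total vowels: 1

1


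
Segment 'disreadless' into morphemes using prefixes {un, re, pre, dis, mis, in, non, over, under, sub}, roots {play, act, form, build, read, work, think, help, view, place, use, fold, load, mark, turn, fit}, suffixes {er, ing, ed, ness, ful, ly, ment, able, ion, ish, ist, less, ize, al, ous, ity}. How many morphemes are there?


Segmenting 'disreadless' against the inventory:
  'dis' -> prefix (morpheme 1)
  'read' -> root (morpheme 2)
  'less' -> suffix (morpheme 3)
Total morphemes: 3

3


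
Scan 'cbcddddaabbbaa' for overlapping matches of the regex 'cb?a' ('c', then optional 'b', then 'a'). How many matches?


Pattern: cb?a means 'c', then optional 'b', then 'a'.
Scanning 'cbcddddaabbbaa' position-by-position:
  Pos 0: window 'cbc' -> no
  Pos 1: window 'bcd' -> no
  Pos 2: window 'cdd' -> no
  Pos 3: window 'ddd' -> no
  Pos 4: window 'ddd' -> no
  Pos 5: window 'dda' -> no
  Pos 6: window 'daa' -> no
  Pos 7: window 'aab' -> no
  Pos 8: window 'abb' -> no
  Pos 9: window 'bbb' -> no
  Pos 10: window 'bba' -> no
  Pos 11: window 'baa' -> no
  Pos 12: window 'aa' -> no
  Pos 13: window 'a' -> no
Total matches: 0

0


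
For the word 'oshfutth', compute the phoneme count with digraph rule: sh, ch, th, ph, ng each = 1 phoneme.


Parsing 'oshfutth' greedily, digraphs first:
  'o' -> vowel phoneme (phonemes so far: 1)
  'sh' -> digraph (1 consonant phoneme) (phonemes so far: 2)
  'f' -> consonant phoneme (phonemes so far: 3)
  'u' -> vowel phoneme (phonemes so far: 4)
  't' -> consonant phoneme (phonemes so far: 5)
  'th' -> digraph (1 consonant phoneme) (phonemes so far: 6)
Total phonemes: 6

6


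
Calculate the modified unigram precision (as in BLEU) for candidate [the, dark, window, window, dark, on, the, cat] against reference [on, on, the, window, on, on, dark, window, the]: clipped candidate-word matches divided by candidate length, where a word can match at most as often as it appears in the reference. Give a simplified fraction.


Reference word counts: {'dark': 1, 'on': 4, 'the': 2, 'window': 2}
Checking each candidate word (with clipping):
  'the' -> in reference (ref count 2, used 1/2) -> match (matches: 1)
  'dark' -> in reference (ref count 1, used 1/1) -> match (matches: 2)
  'window' -> in reference (ref count 2, used 1/2) -> match (matches: 3)
  'window' -> in reference (ref count 2, used 2/2) -> match (matches: 4)
  'dark' -> ref count 1 already used up (1/1) -> clipped, no match (matches: 4)
  'on' -> in reference (ref count 4, used 1/4) -> match (matches: 5)
  'the' -> in reference (ref count 2, used 2/2) -> match (matches: 6)
  'cat' -> not in reference -> no match (matches: 6)
Clipped matches: 6, Candidate length: 8
Precision = 6/8 = 3/4

3/4


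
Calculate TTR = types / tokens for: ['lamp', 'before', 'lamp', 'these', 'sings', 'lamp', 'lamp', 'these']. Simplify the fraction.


Tokens: 8
Unique types: ('before', 'lamp', 'sings', 'these') = 4
TTR = 4/8
Simplify: divide both by 4 -> 1/2
TTR = 1/2

1/2


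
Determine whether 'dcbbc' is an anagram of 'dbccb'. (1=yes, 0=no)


Sort characters of 'dcbbc': 'bbccd'
Sort characters of 'dbccb': 'bbccd'
Sorted forms match -> they ARE anagrams
Result: 1

1


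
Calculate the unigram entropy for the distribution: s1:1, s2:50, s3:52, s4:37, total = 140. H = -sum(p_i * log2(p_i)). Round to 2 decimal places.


Computing entropy H = -sum(p_i * log2(p_i)):
  s1: p = 1/140 = 0.0071, -p*log2(p) = 0.0509
  s2: p = 50/140 = 0.3571, -p*log2(p) = 0.5305
  s3: p = 52/140 = 0.3714, -p*log2(p) = 0.5307
  s4: p = 37/140 = 0.2643, -p*log2(p) = 0.5074
H = sum of terms = 1.6195
Rounded to 2 decimals: 1.62

1.62


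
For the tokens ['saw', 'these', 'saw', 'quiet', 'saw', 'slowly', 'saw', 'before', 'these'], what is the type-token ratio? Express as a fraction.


Tokens: 9
Unique types: ('before', 'quiet', 'saw', 'slowly', 'these') = 5
TTR = 5/9
Already in lowest terms.

5/9


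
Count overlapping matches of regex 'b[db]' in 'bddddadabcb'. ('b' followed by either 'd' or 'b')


Pattern: b[db] means 'b' followed by either 'd' or 'b'.
Scanning 'bddddadabcb' position-by-position:
  Pos 0: window 'bd' -> MATCH
  Pos 1: window 'dd' -> no
  Pos 2: window 'dd' -> no
  Pos 3: window 'dd' -> no
  Pos 4: window 'da' -> no
  Pos 5: window 'ad' -> no
  Pos 6: window 'da' -> no
  Pos 7: window 'ab' -> no
  Pos 8: window 'bc' -> no
  Pos 9: window 'cb' -> no
  Pos 10: window 'b' -> no
Total matches: 1

1


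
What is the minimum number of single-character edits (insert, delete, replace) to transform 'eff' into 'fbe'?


Building DP table for s1='eff' (len 3) and s2='fbe' (len 3):
       f  b  e
    0  1  2  3
  e 1  1  2  2
  f 2  1  2  3
  f 3  2  2  3
Edit distance = dp[3][3] = 3

3


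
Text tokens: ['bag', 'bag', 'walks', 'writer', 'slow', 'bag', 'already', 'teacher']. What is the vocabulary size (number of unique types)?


Listing all tokens and tracking unique types:
  Token 1: 'bag' -> NEW (unique so far: 1)
  Token 2: 'bag' -> duplicate (unique so far: 1)
  Token 3: 'walks' -> NEW (unique so far: 2)
  Token 4: 'writer' -> NEW (unique so far: 3)
  Token 5: 'slow' -> NEW (unique so far: 4)
  Token 6: 'bag' -> duplicate (unique so far: 4)
  Token 7: 'already' -> NEW (unique so far: 5)
  Token 8: 'teacher' -> NEW (unique so far: 6)
Unique types: ('already', 'bag', 'slow', 'teacher', 'walks', 'writer')
Vocabulary size: 6

6


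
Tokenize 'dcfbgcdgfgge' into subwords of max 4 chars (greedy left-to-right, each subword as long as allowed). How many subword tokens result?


'dcfbgcdgfgge' has 12 characters.
Chunking with max size 4:
  Chunk 1: 'dcfb' (positions 0-3)
  Chunk 2: 'gcdg' (positions 4-7)
  Chunk 3: 'fgge' (positions 8-11)
Total chunks: ceil(12 / 4) = 3

3


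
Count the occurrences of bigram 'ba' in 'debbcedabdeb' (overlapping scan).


Scanning 'debbcedabdeb' for bigram 'ba':
  Position 0: 'de' -> no
  Position 1: 'eb' -> no
  Position 2: 'bb' -> no
  Position 3: 'bc' -> no
  Position 4: 'ce' -> no
  Position 5: 'ed' -> no
  Position 6: 'da' -> no
  Position 7: 'ab' -> no
  Position 8: 'bd' -> no
  Position 9: 'de' -> no
  Position 10: 'eb' -> no
Total matches: 0

0


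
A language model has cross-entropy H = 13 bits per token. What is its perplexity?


Perplexity formula: PP = 2^H
H = 13
PP = 2^13
PP = 2^13 = 8192

8192


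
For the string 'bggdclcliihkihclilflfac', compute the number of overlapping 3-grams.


String 'bggdclcliihkihclilflfac' has length L = 23.
Number of overlapping n-grams = L - n + 1
Substituting: 23 - 3 + 1 = 21

21


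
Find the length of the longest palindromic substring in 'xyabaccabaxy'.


Scanning 'xyabaccabaxy' for palindromic substrings.
Substring at positions 2-9: 'abaccaba'.
Check: reverse('abaccaba') = 'abaccaba' -> palindrome confirmed.
Neighbouring characters ('y' / 'x') break symmetry, so it cannot extend further.
No longer palindromic substring exists; longest length = 8

8


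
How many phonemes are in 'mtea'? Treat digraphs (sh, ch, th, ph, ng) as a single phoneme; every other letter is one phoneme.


Parsing 'mtea' greedily, digraphs first:
  'm' -> consonant phoneme (phonemes so far: 1)
  't' -> consonant phoneme (phonemes so far: 2)
  'e' -> vowel phoneme (phonemes so far: 3)
  'a' -> vowel phoneme (phonemes so far: 4)
Total phonemes: 4

4


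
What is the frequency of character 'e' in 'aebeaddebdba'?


Scanning 'aebeaddebdba' for 'e':
  Position 1: 'e' -> MATCH (count: 1)
  Position 3: 'e' -> MATCH (count: 2)
  Position 7: 'e' -> MATCH (count: 3)
Total occurrences of 'e': 3

3


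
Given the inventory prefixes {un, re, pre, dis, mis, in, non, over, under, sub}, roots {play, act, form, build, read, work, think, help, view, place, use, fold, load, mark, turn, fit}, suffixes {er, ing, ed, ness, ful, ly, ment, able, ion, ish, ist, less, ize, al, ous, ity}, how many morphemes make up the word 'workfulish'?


Segmenting 'workfulish' against the inventory:
  'work' -> root (morpheme 1)
  'ful' -> suffix (morpheme 2)
  'ish' -> suffix (morpheme 3)
Total morphemes: 3

3


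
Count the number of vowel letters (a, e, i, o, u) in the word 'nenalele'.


Scanning each character of 'nenalele':
  Position 1: 'n' -> consonant (running count: 0)
  Position 2: 'e' -> vowel (running count: 1)
  Position 3: 'n' -> consonant (running count: 1)
  Position 4: 'a' -> vowel (running count: 2)
  Position 5: 'l' -> consonant (running count: 2)
  Position 6: 'e' -> vowel (running count: 3)
  Position 7: 'l' -> consonant (running count: 3)
  Position 8: 'e' -> vowel (running count: 4)
Total vowels: 4

4


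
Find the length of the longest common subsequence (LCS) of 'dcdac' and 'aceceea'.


DP table for LCS of 'dcdac' and 'aceceea':
       a  c  e  c  e  e  a
    0  0  0  0  0  0  0  0
  d 0  0  0  0  0  0  0  0
  c 0  0  1  1  1  1  1  1
  d 0  0  1  1  1  1  1  1
  a 0  1  1  1  1  1  1  2
  c 0  1  2  2  2  2  2  2
LCS: 'ca'
LCS length = 2

2


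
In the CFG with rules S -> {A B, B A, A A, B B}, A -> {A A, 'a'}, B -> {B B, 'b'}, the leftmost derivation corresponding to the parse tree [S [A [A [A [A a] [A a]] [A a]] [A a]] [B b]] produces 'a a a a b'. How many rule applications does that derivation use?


Every bracketed nonterminal node [X ...] in the tree is produced by exactly one rule application.
Reading the tree off as a leftmost derivation:
  Step 1: S  =>  A B   (applied S -> A B)
  Step 2: A B  =>  A A B   (applied A -> A A)
  Step 3: A A B  =>  A A A B   (applied A -> A A)
  Step 4: A A A B  =>  A A A A B   (applied A -> A A)
  Step 5: A A A A B  =>  a A A A B   (applied A -> a)
  Step 6: a A A A B  =>  a a A A B   (applied A -> a)
  Step 7: a a A A B  =>  a a a A B   (applied A -> a)
  Step 8: a a a A B  =>  a a a a B   (applied A -> a)
  Step 9: a a a a B  =>  a a a a b   (applied B -> b)
Final yield: a a a a b
Total rewrite steps: 9

9


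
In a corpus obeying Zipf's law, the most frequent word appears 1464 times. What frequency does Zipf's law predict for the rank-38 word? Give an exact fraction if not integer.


Zipf's law: freq(rank) = f1 / rank
f1 = 1464, rank = 38
freq = 1464 / 38
GCD(1464, 38) = 2
Simplified: 732/19

732/19


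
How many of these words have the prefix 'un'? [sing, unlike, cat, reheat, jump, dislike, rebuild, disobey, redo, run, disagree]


Checking each word for prefix 'un':
  'sing' -> no (count: 0)
  'unlike' -> YES, starts with 'un' (count: 1)
  'cat' -> no (count: 1)
  'reheat' -> no (count: 1)
  'jump' -> no (count: 1)
  'dislike' -> no (count: 1)
  'rebuild' -> no (count: 1)
  'disobey' -> no (count: 1)
  'redo' -> no (count: 1)
  'run' -> no (count: 1)
  'disagree' -> no (count: 1)
Total with prefix 'un': 1

1


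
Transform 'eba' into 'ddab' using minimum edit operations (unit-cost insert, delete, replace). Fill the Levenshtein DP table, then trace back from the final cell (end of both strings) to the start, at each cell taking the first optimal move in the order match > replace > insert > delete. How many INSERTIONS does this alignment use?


Edit distance = 3. Backtracking from cell (3, 4) with preference match > replace > insert > delete,
then listing the resulting alignment 'eba' -> 'ddab' left to right:
  Step 1: replace e->d
  Step 2: replace b->d
  Step 3: keep 'a'
  Step 4: insert 'b' [insertion #1]
Total insertions: 1

1


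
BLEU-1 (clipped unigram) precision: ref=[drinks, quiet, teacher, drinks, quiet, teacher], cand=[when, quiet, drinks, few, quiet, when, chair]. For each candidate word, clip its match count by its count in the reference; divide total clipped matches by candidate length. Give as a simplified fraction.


Reference word counts: {'drinks': 2, 'quiet': 2, 'teacher': 2}
Checking each candidate word (with clipping):
  'when' -> not in reference -> no match (matches: 0)
  'quiet' -> in reference (ref count 2, used 1/2) -> match (matches: 1)
  'drinks' -> in reference (ref count 2, used 1/2) -> match (matches: 2)
  'few' -> not in reference -> no match (matches: 2)
  'quiet' -> in reference (ref count 2, used 2/2) -> match (matches: 3)
  'when' -> not in reference -> no match (matches: 3)
  'chair' -> not in reference -> no match (matches: 3)
Clipped matches: 3, Candidate length: 7
Precision = 3/7

3/7


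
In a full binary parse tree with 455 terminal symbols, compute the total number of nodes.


Leaf nodes (terminals): 455
Internal nodes = n - 1 = 455 - 1 = 454
Total = leaves + internal = 455 + 454 = 909

909
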